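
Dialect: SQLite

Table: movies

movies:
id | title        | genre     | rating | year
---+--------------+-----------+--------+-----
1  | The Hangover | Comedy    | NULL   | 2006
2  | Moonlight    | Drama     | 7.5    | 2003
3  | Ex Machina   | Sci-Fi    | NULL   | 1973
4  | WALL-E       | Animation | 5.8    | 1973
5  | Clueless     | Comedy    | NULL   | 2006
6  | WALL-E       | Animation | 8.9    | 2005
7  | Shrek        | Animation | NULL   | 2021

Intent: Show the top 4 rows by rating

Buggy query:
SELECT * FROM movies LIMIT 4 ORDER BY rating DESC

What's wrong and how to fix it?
Bug: LIMIT must come after ORDER BY

Fix: Swap the clauses: ORDER BY first, then LIMIT

Corrected query:
SELECT * FROM movies ORDER BY rating DESC LIMIT 4

Result:
id | title        | genre     | rating | year
---+--------------+-----------+--------+-----
6  | WALL-E       | Animation | 8.9    | 2005
2  | Moonlight    | Drama     | 7.5    | 2003
4  | WALL-E       | Animation | 5.8    | 1973
1  | The Hangover | Comedy    | NULL   | 2006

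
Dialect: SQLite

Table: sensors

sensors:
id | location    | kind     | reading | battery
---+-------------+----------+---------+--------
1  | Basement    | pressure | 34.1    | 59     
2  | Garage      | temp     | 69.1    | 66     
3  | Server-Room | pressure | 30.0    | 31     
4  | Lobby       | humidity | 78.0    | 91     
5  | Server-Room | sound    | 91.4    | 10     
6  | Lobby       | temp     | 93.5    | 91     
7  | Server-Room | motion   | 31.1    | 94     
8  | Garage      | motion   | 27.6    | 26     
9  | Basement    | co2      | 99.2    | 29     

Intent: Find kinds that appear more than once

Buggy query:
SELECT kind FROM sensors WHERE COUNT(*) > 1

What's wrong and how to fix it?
Bug: COUNT(*) is an aggregate and cannot be used in WHERE

Fix: GROUP BY kind, then filter groups with HAVING COUNT(*) > 1

Corrected query:
SELECT kind FROM sensors GROUP BY kind HAVING COUNT(*) > 1

Result:
kind    
--------
motion  
pressure
temp    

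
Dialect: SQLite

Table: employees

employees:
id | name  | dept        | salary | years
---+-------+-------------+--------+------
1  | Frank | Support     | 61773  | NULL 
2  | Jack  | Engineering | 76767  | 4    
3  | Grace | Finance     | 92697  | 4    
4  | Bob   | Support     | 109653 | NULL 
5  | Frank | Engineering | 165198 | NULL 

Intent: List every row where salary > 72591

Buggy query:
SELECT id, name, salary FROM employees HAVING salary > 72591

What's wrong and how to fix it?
Bug: This is a non-aggregate query (no GROUP BY, no aggregates), so in SQLite the HAVING clause is invalid here; a row-level condition belongs in WHERE

Fix: Replace HAVING with WHERE since the condition applies to individual rows

Corrected query:
SELECT id, name, salary FROM employees WHERE salary > 72591

Result:
id | name  | salary
---+-------+-------
2  | Jack  | 76767 
3  | Grace | 92697 
4  | Bob   | 109653
5  | Frank | 165198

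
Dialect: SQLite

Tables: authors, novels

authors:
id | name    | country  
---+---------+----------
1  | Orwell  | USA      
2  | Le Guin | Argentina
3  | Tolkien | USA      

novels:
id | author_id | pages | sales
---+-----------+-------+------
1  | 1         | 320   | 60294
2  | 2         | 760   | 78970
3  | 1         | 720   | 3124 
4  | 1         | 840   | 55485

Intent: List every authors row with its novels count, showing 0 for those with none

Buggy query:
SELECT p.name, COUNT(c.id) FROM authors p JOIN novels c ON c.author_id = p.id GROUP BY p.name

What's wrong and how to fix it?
Bug: An inner join excludes parents with zero children

Fix: Switch to LEFT JOIN to retain unmatched parent rows

Corrected query:
SELECT p.name, COUNT(c.id) FROM authors p LEFT JOIN novels c ON c.author_id = p.id GROUP BY p.name

Result:
name    | COUNT(c.id)
--------+------------
Le Guin | 1          
Orwell  | 3          
Tolkien | 0          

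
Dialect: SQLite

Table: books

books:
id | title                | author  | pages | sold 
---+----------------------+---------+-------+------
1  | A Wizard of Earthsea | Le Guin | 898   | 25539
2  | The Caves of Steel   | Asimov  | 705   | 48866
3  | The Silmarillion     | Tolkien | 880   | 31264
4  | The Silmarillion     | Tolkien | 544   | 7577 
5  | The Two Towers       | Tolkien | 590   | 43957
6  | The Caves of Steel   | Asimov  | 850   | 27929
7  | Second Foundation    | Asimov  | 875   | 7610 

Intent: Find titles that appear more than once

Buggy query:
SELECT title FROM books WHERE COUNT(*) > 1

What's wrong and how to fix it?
Bug: WHERE can't reference COUNT(*); aggregates are computed after WHERE

Fix: GROUP BY title, then filter groups with HAVING COUNT(*) > 1

Corrected query:
SELECT title FROM books GROUP BY title HAVING COUNT(*) > 1

Result:
title             
------------------
The Caves of Steel
The Silmarillion  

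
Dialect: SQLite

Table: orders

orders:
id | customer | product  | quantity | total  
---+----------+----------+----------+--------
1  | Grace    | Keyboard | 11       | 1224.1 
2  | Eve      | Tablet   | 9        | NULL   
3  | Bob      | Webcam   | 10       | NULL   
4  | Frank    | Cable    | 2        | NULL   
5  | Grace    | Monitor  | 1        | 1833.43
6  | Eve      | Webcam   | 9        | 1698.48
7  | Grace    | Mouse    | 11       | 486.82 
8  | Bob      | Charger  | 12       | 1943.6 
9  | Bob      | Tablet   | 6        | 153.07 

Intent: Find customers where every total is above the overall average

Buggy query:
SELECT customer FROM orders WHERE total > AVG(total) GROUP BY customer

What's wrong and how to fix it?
Bug: AVG() is an aggregate; it can't sit directly in WHERE

Fix: Compute the overall average in a scalar subquery and compare each group's MIN against it in HAVING

Corrected query:
SELECT customer FROM orders GROUP BY customer HAVING MIN(total) > (SELECT AVG(total) FROM orders)

Result:
customer
--------
Eve     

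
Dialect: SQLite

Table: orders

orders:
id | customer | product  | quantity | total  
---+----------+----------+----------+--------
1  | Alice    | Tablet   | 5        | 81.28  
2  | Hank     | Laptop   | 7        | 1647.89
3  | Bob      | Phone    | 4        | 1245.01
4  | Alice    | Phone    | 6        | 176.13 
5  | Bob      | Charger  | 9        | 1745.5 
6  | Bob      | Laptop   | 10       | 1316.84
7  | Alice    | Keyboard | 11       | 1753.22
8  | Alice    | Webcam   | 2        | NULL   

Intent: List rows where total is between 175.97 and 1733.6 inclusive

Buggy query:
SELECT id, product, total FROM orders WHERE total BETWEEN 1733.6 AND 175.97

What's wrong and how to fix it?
Bug: BETWEEN expects the lower bound first; with 1733.6 AND 175.97 the range is empty

Fix: Swap the bounds so the smaller value comes first

Corrected query:
SELECT id, product, total FROM orders WHERE total BETWEEN 175.97 AND 1733.6

Result:
id | product | total  
---+---------+--------
2  | Laptop  | 1647.89
3  | Phone   | 1245.01
4  | Phone   | 176.13 
6  | Laptop  | 1316.84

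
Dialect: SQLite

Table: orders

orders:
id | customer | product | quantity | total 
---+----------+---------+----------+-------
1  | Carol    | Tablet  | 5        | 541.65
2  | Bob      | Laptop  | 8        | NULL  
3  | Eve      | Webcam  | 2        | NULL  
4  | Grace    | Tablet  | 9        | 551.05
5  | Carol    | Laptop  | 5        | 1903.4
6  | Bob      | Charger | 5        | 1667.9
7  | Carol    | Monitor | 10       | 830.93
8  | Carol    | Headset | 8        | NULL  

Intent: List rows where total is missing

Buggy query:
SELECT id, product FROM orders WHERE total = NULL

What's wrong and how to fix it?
Bug: Comparing to NULL with '=' never matches; NULL = NULL is unknown, not true

Fix: Replace '= NULL' with 'IS NULL'

Corrected query:
SELECT id, product FROM orders WHERE total IS NULL

Result:
id | product
---+--------
2  | Laptop 
3  | Webcam 
8  | Headset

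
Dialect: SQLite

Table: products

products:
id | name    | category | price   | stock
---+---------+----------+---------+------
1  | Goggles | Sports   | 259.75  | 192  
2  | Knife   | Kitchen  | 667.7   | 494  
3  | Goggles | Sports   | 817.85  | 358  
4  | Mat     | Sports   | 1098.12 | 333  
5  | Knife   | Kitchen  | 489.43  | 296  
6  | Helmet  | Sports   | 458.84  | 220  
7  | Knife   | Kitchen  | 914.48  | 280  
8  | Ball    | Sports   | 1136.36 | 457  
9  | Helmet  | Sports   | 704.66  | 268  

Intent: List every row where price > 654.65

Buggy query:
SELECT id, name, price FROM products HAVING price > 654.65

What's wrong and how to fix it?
Bug: This is a non-aggregate query (no GROUP BY, no aggregates), so in SQLite the HAVING clause is invalid here; a row-level condition belongs in WHERE

Fix: Replace HAVING with WHERE since the condition applies to individual rows

Corrected query:
SELECT id, name, price FROM products WHERE price > 654.65

Result:
id | name    | price  
---+---------+--------
2  | Knife   | 667.7  
3  | Goggles | 817.85 
4  | Mat     | 1098.12
7  | Knife   | 914.48 
8  | Ball    | 1136.36
9  | Helmet  | 704.66 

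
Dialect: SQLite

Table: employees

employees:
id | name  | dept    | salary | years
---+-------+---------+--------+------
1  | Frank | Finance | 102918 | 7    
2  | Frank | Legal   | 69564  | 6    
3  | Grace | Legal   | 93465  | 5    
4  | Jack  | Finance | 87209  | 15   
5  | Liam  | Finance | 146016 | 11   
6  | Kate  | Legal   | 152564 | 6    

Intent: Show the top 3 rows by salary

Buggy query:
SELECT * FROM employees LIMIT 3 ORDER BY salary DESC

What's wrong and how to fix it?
Bug: LIMIT must come after ORDER BY

Fix: Sort with ORDER BY, then apply LIMIT

Corrected query:
SELECT * FROM employees ORDER BY salary DESC LIMIT 3

Result:
id | name  | dept    | salary | years
---+-------+---------+--------+------
6  | Kate  | Legal   | 152564 | 6    
5  | Liam  | Finance | 146016 | 11   
1  | Frank | Finance | 102918 | 7    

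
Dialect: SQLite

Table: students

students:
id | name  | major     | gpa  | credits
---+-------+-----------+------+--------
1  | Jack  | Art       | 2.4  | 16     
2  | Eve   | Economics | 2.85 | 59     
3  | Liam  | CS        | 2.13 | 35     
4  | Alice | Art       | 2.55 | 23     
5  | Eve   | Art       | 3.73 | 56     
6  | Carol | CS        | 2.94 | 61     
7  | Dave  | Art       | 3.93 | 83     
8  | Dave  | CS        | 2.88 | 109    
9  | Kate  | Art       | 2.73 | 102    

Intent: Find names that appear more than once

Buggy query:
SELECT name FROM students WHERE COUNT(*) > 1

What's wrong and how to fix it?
Bug: WHERE can't reference COUNT(*); aggregates are computed after WHERE

Fix: GROUP BY name, then filter groups with HAVING COUNT(*) > 1

Corrected query:
SELECT name FROM students GROUP BY name HAVING COUNT(*) > 1

Result:
name
----
Dave
Eve 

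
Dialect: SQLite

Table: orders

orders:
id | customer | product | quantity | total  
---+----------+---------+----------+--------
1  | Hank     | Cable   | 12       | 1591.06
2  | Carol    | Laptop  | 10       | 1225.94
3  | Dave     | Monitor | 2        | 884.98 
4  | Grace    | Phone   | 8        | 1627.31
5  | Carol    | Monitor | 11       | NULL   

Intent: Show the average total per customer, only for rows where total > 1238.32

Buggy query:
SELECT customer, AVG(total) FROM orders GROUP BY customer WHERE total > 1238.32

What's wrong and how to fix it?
Bug: Row-level WHERE must come before GROUP BY in the clause order

Fix: Place WHERE between FROM and GROUP BY

Corrected query:
SELECT customer, AVG(total) FROM orders WHERE total > 1238.32 GROUP BY customer

Result:
customer | AVG(total)
---------+-----------
Grace    | 1627.31   
Hank     | 1591.06   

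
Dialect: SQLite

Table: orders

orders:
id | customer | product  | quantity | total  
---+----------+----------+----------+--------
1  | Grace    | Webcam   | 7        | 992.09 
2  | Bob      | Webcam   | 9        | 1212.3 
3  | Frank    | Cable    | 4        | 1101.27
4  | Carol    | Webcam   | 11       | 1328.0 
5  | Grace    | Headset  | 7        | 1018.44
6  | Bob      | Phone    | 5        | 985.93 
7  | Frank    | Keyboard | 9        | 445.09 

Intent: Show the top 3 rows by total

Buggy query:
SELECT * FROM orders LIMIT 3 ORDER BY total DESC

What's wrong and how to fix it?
Bug: LIMIT must come after ORDER BY

Fix: Sort with ORDER BY, then apply LIMIT

Corrected query:
SELECT * FROM orders ORDER BY total DESC LIMIT 3

Result:
id | customer | product | quantity | total  
---+----------+---------+----------+--------
4  | Carol    | Webcam  | 11       | 1328   
2  | Bob      | Webcam  | 9        | 1212.3 
3  | Frank    | Cable   | 4        | 1101.27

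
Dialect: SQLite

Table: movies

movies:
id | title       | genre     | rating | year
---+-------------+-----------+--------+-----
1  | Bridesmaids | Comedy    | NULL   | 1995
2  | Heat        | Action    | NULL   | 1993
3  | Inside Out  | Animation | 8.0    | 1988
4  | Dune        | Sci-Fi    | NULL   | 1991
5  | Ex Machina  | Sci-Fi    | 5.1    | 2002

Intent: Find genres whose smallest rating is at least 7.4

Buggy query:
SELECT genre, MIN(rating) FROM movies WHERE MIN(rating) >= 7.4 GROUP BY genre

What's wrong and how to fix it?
Bug: Aggregates like MIN are computed per group after WHERE runs

Fix: Replace WHERE with HAVING after the GROUP BY

Corrected query:
SELECT genre, MIN(rating) FROM movies GROUP BY genre HAVING MIN(rating) >= 7.4

Result:
genre     | MIN(rating)
----------+------------
Animation | 8          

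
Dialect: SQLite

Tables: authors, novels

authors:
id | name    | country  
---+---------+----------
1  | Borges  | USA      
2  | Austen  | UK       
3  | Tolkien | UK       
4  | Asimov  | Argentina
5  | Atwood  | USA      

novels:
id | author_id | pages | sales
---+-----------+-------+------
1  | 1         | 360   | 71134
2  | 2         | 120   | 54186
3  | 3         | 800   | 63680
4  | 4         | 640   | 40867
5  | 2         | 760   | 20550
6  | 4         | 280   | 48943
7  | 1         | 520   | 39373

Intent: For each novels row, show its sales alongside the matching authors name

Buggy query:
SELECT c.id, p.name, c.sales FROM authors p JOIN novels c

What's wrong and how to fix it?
Bug: Missing join condition: each novels row is matched to all authors rows instead of just its own

Fix: Add ON c.author_id = p.id to the JOIN

Corrected query:
SELECT c.id, p.name, c.sales FROM authors p JOIN novels c ON c.author_id = p.id

Result:
id | name    | sales
---+---------+------
1  | Borges  | 71134
2  | Austen  | 54186
3  | Tolkien | 63680
4  | Asimov  | 40867
5  | Austen  | 20550
6  | Asimov  | 48943
7  | Borges  | 39373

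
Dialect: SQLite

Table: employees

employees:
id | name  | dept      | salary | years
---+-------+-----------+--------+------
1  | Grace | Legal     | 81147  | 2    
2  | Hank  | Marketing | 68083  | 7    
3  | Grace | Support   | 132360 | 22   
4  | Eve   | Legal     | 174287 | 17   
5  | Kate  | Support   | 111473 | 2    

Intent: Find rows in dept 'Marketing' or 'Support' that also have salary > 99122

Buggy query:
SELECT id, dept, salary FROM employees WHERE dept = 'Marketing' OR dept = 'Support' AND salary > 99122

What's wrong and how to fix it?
Bug: Without parentheses, AND is evaluated before OR, so the salary filter only applies to the 'Support' branch

Fix: Add parentheses around the OR so the AND applies to both alternatives

Corrected query:
SELECT id, dept, salary FROM employees WHERE (dept = 'Marketing' OR dept = 'Support') AND salary > 99122

Result:
id | dept    | salary
---+---------+-------
3  | Support | 132360
5  | Support | 111473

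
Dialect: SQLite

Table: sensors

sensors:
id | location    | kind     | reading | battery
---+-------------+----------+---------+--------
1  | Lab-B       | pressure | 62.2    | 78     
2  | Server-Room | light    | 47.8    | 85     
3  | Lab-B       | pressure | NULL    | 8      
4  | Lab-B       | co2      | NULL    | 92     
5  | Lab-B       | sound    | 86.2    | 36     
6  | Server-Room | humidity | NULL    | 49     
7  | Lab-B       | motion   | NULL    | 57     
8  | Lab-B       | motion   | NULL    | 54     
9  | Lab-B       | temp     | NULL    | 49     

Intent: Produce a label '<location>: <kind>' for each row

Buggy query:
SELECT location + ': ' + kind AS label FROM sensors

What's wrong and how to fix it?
Bug: '+' is numeric addition; on text columns SQLite converts them to 0 instead of concatenating

Fix: Use the || operator for string concatenation

Corrected query:
SELECT location || ': ' || kind AS label FROM sensors

Result:
label                
---------------------
Lab-B: pressure      
Server-Room: light   
Lab-B: pressure      
Lab-B: co2           
Lab-B: sound         
Server-Room: humidity
Lab-B: motion        
Lab-B: motion        
Lab-B: temp          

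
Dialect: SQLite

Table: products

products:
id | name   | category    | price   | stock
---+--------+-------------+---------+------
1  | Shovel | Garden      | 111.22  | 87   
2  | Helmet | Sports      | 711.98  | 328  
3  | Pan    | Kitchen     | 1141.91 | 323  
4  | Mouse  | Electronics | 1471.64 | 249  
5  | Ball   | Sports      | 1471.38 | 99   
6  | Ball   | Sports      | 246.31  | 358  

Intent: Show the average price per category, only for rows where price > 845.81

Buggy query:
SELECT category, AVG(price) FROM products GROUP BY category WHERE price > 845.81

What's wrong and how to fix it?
Bug: Row-level WHERE must come before GROUP BY in the clause order

Fix: Move the WHERE clause before GROUP BY

Corrected query:
SELECT category, AVG(price) FROM products WHERE price > 845.81 GROUP BY category

Result:
category    | AVG(price)
------------+-----------
Electronics | 1471.64   
Kitchen     | 1141.91   
Sports      | 1471.38   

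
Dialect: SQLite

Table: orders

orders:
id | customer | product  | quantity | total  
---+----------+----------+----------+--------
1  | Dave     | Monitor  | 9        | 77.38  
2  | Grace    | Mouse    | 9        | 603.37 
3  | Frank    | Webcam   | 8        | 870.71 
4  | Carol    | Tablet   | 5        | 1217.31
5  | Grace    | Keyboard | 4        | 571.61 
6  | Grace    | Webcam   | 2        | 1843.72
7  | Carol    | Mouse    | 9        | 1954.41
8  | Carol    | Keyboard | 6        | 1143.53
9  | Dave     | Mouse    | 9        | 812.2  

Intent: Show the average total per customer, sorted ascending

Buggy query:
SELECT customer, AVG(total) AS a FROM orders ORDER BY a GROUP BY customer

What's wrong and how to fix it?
Bug: GROUP BY must precede ORDER BY

Fix: Move ORDER BY to the end, after GROUP BY

Corrected query:
SELECT customer, AVG(total) AS a FROM orders GROUP BY customer ORDER BY a

Result:
customer | a          
---------+------------
Dave     | 444.79     
Frank    | 870.71     
Grace    | 1006.233333
Carol    | 1438.416667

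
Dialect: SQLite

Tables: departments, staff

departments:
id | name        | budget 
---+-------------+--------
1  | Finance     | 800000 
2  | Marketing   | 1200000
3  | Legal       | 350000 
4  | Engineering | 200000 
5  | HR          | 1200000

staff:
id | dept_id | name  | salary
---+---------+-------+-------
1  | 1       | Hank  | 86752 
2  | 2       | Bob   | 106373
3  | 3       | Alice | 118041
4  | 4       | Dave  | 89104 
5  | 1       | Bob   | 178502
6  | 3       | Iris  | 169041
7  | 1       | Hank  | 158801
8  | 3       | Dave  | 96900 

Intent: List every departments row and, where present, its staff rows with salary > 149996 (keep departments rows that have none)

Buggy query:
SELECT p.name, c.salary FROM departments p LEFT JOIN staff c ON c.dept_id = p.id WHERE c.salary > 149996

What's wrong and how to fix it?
Bug: Filtering c.salary in WHERE discards the NULL rows produced by LEFT JOIN, turning it into an inner join

Fix: Put 'c.salary > 149996' in the JOIN's ON clause instead of WHERE

Corrected query:
SELECT p.name, c.salary FROM departments p LEFT JOIN staff c ON c.dept_id = p.id AND c.salary > 149996

Result:
name        | salary
------------+-------
Finance     | 158801
Finance     | 178502
Marketing   | NULL  
Legal       | 169041
Engineering | NULL  
HR          | NULL  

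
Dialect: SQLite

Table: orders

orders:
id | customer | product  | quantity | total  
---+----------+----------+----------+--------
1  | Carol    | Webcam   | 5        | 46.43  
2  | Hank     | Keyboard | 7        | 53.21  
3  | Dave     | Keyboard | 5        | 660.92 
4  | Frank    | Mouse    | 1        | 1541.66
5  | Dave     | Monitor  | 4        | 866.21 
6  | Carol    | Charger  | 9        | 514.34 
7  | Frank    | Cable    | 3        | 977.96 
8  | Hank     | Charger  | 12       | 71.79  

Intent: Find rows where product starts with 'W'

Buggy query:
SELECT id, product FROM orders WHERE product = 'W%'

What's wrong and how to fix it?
Bug: Wildcards only work with LIKE; '=' treats '%' as a literal character

Fix: Use LIKE for wildcard pattern matching

Corrected query:
SELECT id, product FROM orders WHERE product LIKE 'W%'

Result:
id | product
---+--------
1  | Webcam 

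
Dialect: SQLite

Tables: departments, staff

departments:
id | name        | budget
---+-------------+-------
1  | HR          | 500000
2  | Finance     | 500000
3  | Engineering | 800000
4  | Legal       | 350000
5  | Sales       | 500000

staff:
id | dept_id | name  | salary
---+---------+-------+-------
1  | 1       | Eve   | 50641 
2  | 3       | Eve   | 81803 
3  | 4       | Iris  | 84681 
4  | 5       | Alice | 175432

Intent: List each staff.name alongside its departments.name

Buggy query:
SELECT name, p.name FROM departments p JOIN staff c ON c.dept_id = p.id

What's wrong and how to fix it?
Bug: Both tables have a 'name' column; the unqualified reference is ambiguous

Fix: Prefix ambiguous columns with the table alias

Corrected query:
SELECT c.name, p.name FROM departments p JOIN staff c ON c.dept_id = p.id

Result:
name  | name       
------+------------
Eve   | HR         
Eve   | Engineering
Iris  | Legal      
Alice | Sales      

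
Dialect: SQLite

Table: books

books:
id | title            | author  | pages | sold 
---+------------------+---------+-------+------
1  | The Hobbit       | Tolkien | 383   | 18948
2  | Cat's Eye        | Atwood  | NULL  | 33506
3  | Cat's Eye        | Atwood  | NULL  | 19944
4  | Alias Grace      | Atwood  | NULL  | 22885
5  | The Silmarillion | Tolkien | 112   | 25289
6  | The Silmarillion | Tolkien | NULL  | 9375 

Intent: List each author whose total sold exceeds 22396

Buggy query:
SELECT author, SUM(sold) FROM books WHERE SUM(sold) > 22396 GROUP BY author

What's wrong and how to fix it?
Bug: Aggregate functions cannot appear in a WHERE clause

Fix: Move the aggregate condition to a HAVING clause

Corrected query:
SELECT author, SUM(sold) FROM books GROUP BY author HAVING SUM(sold) > 22396

Result:
author  | SUM(sold)
--------+----------
Atwood  | 76335    
Tolkien | 53612    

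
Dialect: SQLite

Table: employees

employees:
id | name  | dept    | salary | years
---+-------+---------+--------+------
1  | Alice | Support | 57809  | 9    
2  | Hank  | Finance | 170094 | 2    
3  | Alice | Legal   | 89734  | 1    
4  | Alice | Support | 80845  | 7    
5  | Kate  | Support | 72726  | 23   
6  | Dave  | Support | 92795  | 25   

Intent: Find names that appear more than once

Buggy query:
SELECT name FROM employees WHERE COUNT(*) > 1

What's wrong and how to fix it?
Bug: WHERE can't reference COUNT(*); aggregates are computed after WHERE

Fix: Group first, then use HAVING for the count condition

Corrected query:
SELECT name FROM employees GROUP BY name HAVING COUNT(*) > 1

Result:
name 
-----
Alice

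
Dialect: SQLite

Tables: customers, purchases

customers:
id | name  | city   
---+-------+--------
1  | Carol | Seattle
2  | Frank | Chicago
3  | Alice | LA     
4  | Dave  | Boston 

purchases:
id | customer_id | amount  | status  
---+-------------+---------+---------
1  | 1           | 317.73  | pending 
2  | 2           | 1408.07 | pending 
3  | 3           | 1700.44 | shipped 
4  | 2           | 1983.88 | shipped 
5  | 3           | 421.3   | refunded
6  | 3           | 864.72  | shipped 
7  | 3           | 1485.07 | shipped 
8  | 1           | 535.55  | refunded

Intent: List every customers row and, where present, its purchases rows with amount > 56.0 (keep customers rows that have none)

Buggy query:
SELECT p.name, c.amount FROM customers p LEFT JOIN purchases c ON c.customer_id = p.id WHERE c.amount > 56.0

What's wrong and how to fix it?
Bug: A WHERE condition on the right-hand table after LEFT JOIN drops unmatched parents

Fix: Move the right-table condition into the ON clause so unmatched parents are kept

Corrected query:
SELECT p.name, c.amount FROM customers p LEFT JOIN purchases c ON c.customer_id = p.id AND c.amount > 56.0

Result:
name  | amount 
------+--------
Carol | 317.73 
Carol | 535.55 
Frank | 1408.07
Frank | 1983.88
Alice | 421.3  
Alice | 864.72 
Alice | 1485.07
Alice | 1700.44
Dave  | NULL   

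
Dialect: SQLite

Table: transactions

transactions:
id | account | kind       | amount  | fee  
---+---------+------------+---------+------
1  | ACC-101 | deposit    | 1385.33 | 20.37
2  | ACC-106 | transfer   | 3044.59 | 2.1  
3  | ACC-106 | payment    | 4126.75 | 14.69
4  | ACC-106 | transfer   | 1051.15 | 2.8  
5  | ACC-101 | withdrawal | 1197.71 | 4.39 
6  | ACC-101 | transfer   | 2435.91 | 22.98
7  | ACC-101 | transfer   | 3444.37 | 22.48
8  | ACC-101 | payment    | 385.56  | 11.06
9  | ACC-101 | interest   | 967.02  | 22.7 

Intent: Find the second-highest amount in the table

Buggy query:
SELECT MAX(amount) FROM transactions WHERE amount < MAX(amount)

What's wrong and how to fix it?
Bug: The inner MAX is an aggregate inside WHERE, which is not allowed

Fix: Put the inner MAX in a scalar subquery

Corrected query:
SELECT MAX(amount) FROM transactions WHERE amount < (SELECT MAX(amount) FROM transactions)

Result:
MAX(amount)
-----------
3444.37    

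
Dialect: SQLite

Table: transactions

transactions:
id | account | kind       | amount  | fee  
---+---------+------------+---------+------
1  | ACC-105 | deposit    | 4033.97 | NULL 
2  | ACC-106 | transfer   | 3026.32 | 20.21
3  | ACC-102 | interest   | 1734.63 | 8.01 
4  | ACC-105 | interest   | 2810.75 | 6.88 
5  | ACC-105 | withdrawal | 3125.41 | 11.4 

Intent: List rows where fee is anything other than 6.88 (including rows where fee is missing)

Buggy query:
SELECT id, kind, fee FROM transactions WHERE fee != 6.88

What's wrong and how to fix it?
Bug: Inequality against NULL is unknown, not true; rows with NULL are dropped

Fix: Add an explicit OR fee IS NULL to include the missing-value rows

Corrected query:
SELECT id, kind, fee FROM transactions WHERE fee != 6.88 OR fee IS NULL

Result:
id | kind       | fee  
---+------------+------
1  | deposit    | NULL 
2  | transfer   | 20.21
3  | interest   | 8.01 
5  | withdrawal | 11.4 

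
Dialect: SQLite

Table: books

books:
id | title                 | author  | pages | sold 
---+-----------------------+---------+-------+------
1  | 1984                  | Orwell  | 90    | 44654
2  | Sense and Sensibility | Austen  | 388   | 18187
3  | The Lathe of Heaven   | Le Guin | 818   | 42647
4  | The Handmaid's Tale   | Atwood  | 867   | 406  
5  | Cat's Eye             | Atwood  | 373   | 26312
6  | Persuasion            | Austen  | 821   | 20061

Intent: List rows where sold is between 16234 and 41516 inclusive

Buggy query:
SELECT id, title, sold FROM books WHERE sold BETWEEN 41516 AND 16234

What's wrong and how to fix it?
Bug: BETWEEN expects the lower bound first; with 41516 AND 16234 the range is empty

Fix: Swap the bounds so the smaller value comes first

Corrected query:
SELECT id, title, sold FROM books WHERE sold BETWEEN 16234 AND 41516

Result:
id | title                 | sold 
---+-----------------------+------
2  | Sense and Sensibility | 18187
5  | Cat's Eye             | 26312
6  | Persuasion            | 20061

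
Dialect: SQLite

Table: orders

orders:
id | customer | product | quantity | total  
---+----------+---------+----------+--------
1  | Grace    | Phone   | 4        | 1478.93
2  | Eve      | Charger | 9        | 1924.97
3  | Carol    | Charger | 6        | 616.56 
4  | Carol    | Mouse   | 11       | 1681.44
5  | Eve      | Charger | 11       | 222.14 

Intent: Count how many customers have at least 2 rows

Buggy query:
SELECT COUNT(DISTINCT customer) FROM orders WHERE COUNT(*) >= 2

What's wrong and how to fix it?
Bug: COUNT(*) cannot appear in WHERE; the per-group count doesn't exist yet

Fix: Group first with HAVING COUNT(*) >= 2, then COUNT the resulting groups

Corrected query:
SELECT COUNT(*) FROM (SELECT customer FROM orders GROUP BY customer HAVING COUNT(*) >= 2)

Result:
COUNT(*)
--------
2       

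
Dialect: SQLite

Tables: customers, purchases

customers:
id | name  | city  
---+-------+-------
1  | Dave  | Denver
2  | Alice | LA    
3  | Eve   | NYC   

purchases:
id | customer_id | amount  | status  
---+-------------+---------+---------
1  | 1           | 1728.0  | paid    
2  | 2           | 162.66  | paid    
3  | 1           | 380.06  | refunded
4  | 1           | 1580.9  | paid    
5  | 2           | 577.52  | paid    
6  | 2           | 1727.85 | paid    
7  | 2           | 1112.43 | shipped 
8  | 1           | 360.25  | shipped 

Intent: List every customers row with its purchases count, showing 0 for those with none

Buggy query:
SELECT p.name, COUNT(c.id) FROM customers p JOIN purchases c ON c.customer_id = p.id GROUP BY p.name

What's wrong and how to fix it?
Bug: An inner join excludes parents with zero children

Fix: Switch to LEFT JOIN to retain unmatched parent rows

Corrected query:
SELECT p.name, COUNT(c.id) FROM customers p LEFT JOIN purchases c ON c.customer_id = p.id GROUP BY p.name

Result:
name  | COUNT(c.id)
------+------------
Alice | 4          
Dave  | 4          
Eve   | 0          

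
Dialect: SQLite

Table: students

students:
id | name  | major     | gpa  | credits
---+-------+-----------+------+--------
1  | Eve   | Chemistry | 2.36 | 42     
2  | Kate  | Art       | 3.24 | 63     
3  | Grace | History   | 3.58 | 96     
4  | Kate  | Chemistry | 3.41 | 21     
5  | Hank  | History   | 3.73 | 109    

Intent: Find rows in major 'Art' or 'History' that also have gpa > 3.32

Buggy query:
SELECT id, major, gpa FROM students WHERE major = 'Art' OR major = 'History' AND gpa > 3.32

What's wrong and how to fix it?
Bug: AND binds tighter than OR, so this parses as major = 'Art' OR (major = 'History' AND gpa > 3.32)

Fix: Add parentheses around the OR so the AND applies to both alternatives

Corrected query:
SELECT id, major, gpa FROM students WHERE (major = 'Art' OR major = 'History') AND gpa > 3.32

Result:
id | major   | gpa 
---+---------+-----
3  | History | 3.58
5  | History | 3.73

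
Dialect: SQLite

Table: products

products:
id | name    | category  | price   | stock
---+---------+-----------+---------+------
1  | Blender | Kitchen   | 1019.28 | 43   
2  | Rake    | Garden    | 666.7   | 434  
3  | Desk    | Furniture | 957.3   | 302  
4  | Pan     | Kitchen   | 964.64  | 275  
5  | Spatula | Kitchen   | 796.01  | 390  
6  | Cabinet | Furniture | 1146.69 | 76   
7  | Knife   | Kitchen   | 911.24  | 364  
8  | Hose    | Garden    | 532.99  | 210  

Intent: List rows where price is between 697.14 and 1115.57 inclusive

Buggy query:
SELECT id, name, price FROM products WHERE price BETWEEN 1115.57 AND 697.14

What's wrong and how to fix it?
Bug: BETWEEN expects the lower bound first; with 1115.57 AND 697.14 the range is empty

Fix: Swap the bounds so the smaller value comes first

Corrected query:
SELECT id, name, price FROM products WHERE price BETWEEN 697.14 AND 1115.57

Result:
id | name    | price  
---+---------+--------
1  | Blender | 1019.28
3  | Desk    | 957.3  
4  | Pan     | 964.64 
5  | Spatula | 796.01 
7  | Knife   | 911.24 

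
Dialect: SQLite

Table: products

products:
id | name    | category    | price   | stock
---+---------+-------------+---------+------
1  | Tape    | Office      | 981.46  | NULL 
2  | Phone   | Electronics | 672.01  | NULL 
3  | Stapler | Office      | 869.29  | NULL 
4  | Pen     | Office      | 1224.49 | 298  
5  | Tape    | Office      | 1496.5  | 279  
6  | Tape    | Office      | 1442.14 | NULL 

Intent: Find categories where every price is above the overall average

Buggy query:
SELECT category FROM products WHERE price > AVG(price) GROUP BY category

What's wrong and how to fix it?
Bug: AVG() is an aggregate; it can't sit directly in WHERE

Fix: Compute the overall average in a scalar subquery and compare each group's MIN against it in HAVING

Corrected query:
SELECT category FROM products GROUP BY category HAVING MIN(price) > (SELECT AVG(price) FROM products)

Result:
(no rows)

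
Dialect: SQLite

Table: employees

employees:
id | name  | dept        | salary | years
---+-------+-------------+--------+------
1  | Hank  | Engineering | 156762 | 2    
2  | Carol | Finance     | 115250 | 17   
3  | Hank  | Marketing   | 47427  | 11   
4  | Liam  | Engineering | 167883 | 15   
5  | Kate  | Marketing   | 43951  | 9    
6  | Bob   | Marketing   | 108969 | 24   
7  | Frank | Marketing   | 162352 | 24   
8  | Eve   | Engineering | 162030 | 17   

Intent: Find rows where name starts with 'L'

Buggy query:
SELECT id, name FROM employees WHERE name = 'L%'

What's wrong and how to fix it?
Bug: Wildcards only work with LIKE; '=' treats '%' as a literal character

Fix: Replace '=' with LIKE so 'L%' is treated as a pattern

Corrected query:
SELECT id, name FROM employees WHERE name LIKE 'L%'

Result:
id | name
---+-----
4  | Liam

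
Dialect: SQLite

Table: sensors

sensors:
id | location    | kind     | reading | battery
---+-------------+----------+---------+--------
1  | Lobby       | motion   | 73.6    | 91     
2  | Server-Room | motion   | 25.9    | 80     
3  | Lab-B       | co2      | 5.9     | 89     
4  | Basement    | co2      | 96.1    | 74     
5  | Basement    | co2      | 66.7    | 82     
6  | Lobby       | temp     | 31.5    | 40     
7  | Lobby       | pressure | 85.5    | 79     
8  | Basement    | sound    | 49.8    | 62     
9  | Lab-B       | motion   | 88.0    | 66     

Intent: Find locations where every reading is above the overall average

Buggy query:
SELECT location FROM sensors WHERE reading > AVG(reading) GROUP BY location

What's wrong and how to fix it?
Bug: AVG() is an aggregate; it can't sit directly in WHERE

Fix: Compute the overall average in a scalar subquery and compare each group's MIN against it in HAVING

Corrected query:
SELECT location FROM sensors GROUP BY location HAVING MIN(reading) > (SELECT AVG(reading) FROM sensors)

Result:
(no rows)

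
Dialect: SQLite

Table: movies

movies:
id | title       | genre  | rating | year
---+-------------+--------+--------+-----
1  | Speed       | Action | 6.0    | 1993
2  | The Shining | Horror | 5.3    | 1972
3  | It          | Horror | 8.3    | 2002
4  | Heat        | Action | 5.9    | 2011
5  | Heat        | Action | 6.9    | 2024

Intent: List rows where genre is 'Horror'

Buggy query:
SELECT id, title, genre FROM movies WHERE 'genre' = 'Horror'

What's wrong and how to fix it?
Bug: 'genre' in single quotes is a string literal, not the column; the comparison is literal-vs-literal and never true

Fix: Remove the quotes around the column name (or use double quotes for an identifier)

Corrected query:
SELECT id, title, genre FROM movies WHERE genre = 'Horror'

Result:
id | title       | genre 
---+-------------+-------
2  | The Shining | Horror
3  | It          | Horror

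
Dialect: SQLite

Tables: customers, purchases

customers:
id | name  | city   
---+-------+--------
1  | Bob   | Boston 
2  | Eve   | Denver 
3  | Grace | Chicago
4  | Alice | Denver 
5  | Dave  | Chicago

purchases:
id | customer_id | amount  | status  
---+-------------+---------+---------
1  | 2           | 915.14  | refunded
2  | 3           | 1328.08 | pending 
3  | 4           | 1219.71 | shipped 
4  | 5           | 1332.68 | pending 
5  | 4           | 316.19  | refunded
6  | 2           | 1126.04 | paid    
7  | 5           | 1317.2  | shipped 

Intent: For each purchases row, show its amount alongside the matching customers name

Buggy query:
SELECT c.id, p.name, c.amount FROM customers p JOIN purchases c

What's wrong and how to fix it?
Bug: JOIN with no ON clause produces a cartesian product; every purchases row pairs with every customers row

Fix: Specify the join condition linking the foreign key to the parent id

Corrected query:
SELECT c.id, p.name, c.amount FROM customers p JOIN purchases c ON c.customer_id = p.id

Result:
id | name  | amount 
---+-------+--------
1  | Eve   | 915.14 
2  | Grace | 1328.08
3  | Alice | 1219.71
4  | Dave  | 1332.68
5  | Alice | 316.19 
6  | Eve   | 1126.04
7  | Dave  | 1317.2 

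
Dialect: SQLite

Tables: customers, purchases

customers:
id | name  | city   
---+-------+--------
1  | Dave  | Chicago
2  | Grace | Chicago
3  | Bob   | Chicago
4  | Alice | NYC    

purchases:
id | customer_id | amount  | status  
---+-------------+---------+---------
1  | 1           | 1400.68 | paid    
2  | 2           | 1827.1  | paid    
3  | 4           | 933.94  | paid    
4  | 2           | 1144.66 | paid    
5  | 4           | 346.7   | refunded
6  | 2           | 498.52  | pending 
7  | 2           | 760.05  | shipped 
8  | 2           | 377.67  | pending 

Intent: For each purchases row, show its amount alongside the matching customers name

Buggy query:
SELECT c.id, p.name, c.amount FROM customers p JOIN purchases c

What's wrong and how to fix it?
Bug: JOIN with no ON clause produces a cartesian product; every purchases row pairs with every customers row

Fix: Add ON c.customer_id = p.id to the JOIN

Corrected query:
SELECT c.id, p.name, c.amount FROM customers p JOIN purchases c ON c.customer_id = p.id

Result:
id | name  | amount 
---+-------+--------
1  | Dave  | 1400.68
2  | Grace | 1827.1 
3  | Alice | 933.94 
4  | Grace | 1144.66
5  | Alice | 346.7  
6  | Grace | 498.52 
7  | Grace | 760.05 
8  | Grace | 377.67 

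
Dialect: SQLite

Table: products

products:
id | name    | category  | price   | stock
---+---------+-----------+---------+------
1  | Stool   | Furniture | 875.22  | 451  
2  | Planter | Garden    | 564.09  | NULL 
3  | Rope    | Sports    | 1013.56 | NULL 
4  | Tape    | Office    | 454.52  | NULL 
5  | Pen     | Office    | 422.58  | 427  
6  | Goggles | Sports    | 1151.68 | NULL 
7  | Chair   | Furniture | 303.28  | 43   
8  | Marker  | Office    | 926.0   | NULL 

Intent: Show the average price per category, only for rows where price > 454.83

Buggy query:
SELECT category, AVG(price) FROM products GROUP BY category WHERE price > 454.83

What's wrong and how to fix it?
Bug: Row-level WHERE must come before GROUP BY in the clause order

Fix: Place WHERE between FROM and GROUP BY

Corrected query:
SELECT category, AVG(price) FROM products WHERE price > 454.83 GROUP BY category

Result:
category  | AVG(price)
----------+-----------
Furniture | 875.22    
Garden    | 564.09    
Office    | 926       
Sports    | 1082.62   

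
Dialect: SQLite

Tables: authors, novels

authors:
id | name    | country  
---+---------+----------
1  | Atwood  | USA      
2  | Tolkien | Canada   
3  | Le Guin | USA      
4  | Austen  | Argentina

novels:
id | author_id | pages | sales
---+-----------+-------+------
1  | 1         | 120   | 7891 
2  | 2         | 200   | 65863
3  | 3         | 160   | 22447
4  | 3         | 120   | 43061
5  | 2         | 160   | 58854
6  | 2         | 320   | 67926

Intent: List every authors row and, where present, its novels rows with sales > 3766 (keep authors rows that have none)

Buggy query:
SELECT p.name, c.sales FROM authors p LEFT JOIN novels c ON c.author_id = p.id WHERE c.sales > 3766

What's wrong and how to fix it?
Bug: A WHERE condition on the right-hand table after LEFT JOIN drops unmatched parents

Fix: Put 'c.sales > 3766' in the JOIN's ON clause instead of WHERE

Corrected query:
SELECT p.name, c.sales FROM authors p LEFT JOIN novels c ON c.author_id = p.id AND c.sales > 3766

Result:
name    | sales
--------+------
Atwood  | 7891 
Tolkien | 58854
Tolkien | 65863
Tolkien | 67926
Le Guin | 22447
Le Guin | 43061
Austen  | NULL 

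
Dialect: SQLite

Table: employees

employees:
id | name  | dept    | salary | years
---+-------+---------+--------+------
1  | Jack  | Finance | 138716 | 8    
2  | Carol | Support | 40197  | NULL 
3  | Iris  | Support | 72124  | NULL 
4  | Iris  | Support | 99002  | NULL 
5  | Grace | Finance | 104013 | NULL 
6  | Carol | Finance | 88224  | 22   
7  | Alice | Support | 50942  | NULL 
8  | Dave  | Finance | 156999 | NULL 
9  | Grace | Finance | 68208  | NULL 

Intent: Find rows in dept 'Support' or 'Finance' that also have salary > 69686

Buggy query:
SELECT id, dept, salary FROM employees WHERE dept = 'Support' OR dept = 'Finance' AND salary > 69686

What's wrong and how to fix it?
Bug: Without parentheses, AND is evaluated before OR, so the salary filter only applies to the 'Finance' branch

Fix: Add parentheses around the OR so the AND applies to both alternatives

Corrected query:
SELECT id, dept, salary FROM employees WHERE (dept = 'Support' OR dept = 'Finance') AND salary > 69686

Result:
id | dept    | salary
---+---------+-------
1  | Finance | 138716
3  | Support | 72124 
4  | Support | 99002 
5  | Finance | 104013
6  | Finance | 88224 
8  | Finance | 156999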